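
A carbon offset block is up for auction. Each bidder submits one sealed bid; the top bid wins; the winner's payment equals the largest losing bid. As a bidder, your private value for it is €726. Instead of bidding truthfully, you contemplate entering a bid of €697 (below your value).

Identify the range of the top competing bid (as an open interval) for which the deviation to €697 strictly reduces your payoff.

(€697, €726)

If the competing bid is below €697, both bids win at the same price — no difference.
If it is above €726, both bids lose — no difference.
If it lies strictly between €697 and €726, bidding your value wins at a price below your value (positive payoff) while bidding €697 loses (payoff 0).
So the deviation strictly hurts on the open interval (€697, €726).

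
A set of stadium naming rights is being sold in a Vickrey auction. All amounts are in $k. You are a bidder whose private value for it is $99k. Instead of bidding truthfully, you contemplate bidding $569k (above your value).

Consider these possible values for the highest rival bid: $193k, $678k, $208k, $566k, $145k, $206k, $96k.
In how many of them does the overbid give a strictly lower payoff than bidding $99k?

The deviation hurts exactly when the highest competing bid lies strictly between $99k and $569k — overbidding then wins at a price above your value.
$193k: inside the interval → strictly worse (loss $94k).
$678k: above both → same outcome either way.
$208k: inside the interval → strictly worse (loss $109k).
$566k: inside the interval → strictly worse (loss $467k).
$145k: inside the interval → strictly worse (loss $46k).
$206k: inside the interval → strictly worse (loss $107k).
$96k: below both → same outcome either way.
Count: 5.

5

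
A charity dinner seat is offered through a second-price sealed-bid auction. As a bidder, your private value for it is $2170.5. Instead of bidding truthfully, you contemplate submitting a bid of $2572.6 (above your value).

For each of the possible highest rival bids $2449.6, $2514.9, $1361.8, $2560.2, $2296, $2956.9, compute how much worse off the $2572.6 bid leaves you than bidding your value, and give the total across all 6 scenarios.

$1138.7

The deviation costs you only when the competing bid falls strictly between $2170.5 and $2572.6; elsewhere both bids give the same outcome.
$2449.6: truthful payoff $0, deviation payoff −$279.1 → loss $279.1.
$2514.9: truthful payoff $0, deviation payoff −$344.4 → loss $344.4.
$1361.8: outcomes coincide → loss $0.
$2560.2: truthful payoff $0, deviation payoff −$389.7 → loss $389.7.
$2296: truthful payoff $0, deviation payoff −$125.5 → loss $125.5.
$2956.9: outcomes coincide → loss $0.
Total loss = $279.1 + $344.4 + $389.7 + $125.5 = $1138.7.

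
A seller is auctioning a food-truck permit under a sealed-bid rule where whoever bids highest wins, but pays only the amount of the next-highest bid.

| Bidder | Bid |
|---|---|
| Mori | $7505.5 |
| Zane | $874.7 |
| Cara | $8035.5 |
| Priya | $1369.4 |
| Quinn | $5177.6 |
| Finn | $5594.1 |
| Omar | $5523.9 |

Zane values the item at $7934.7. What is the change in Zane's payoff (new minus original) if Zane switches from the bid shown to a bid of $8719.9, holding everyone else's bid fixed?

−$100.8

The highest bid among the other bidders is $8035.5; Zane's bid doesn't change that.
Original bid $874.7: Zane is not highest (top rival bid is $8035.5); payoff $0.
Alternative bid $8719.9: Zane is highest, pays the top rival bid $8035.5; payoff $7934.7 − $8035.5 = −$100.8.
Change in payoff = −$100.8 − ($0) = −$100.8.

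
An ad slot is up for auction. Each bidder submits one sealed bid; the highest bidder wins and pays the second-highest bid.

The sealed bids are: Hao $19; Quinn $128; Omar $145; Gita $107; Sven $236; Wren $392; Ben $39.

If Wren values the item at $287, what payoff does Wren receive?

$51

Highest bid: Wren at $392, so Wren wins.
Second-highest bid: Sven at $236 — that is the price the winner pays.
Wren's payoff = value − price = $287 − $236 = $51.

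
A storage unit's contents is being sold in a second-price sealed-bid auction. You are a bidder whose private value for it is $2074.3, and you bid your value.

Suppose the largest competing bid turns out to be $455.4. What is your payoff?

Your bid $2074.3 exceeds the highest competing bid $455.4, so you win.
In a second-price auction the winner pays the second-highest bid, $455.4.
Payoff = value − price = $2074.3 − $455.4 = $1618.9.

$1618.9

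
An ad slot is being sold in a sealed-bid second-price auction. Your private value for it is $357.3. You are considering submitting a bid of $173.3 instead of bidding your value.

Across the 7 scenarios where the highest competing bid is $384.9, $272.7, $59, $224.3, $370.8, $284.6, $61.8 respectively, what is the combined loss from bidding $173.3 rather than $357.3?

$290.3

The deviation costs you only when the competing bid falls strictly between $173.3 and $357.3; elsewhere both bids give the same outcome.
$384.9: outcomes coincide → loss $0.
$272.7: truthful payoff $84.6, deviation payoff $0 → loss $84.6.
$59: outcomes coincide → loss $0.
$224.3: truthful payoff $133, deviation payoff $0 → loss $133.
$370.8: outcomes coincide → loss $0.
$284.6: truthful payoff $72.7, deviation payoff $0 → loss $72.7.
$61.8: outcomes coincide → loss $0.
Total loss = $84.6 + $133 + $72.7 = $290.3.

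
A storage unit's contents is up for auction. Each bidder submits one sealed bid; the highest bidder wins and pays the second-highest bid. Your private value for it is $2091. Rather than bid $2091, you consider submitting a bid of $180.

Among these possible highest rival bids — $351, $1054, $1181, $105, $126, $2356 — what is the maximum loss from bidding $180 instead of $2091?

$351: truthful gives $1740, deviation gives $0 → loss $1740.
$1054: truthful gives $1037, deviation gives $0 → loss $1037.
$1181: truthful gives $910, deviation gives $0 → loss $910.
$105: same outcome either way → loss $0.
$126: same outcome either way → loss $0.
$2356: same outcome either way → loss $0.
Maximum loss: $1740.

$1740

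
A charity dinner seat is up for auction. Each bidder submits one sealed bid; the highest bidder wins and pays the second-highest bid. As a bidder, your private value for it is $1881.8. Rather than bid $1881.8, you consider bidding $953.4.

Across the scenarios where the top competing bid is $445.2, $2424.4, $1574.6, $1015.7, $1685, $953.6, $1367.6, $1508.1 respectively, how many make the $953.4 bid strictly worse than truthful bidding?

The deviation hurts exactly when the highest competing bid lies strictly between $953.4 and $1881.8 — underbidding then forfeits a profitable win.
$445.2: below both → same outcome either way.
$2424.4: above both → same outcome either way.
$1574.6: inside the interval → strictly worse (loss $307.2).
$1015.7: inside the interval → strictly worse (loss $866.1).
$1685: inside the interval → strictly worse (loss $196.8).
$953.6: inside the interval → strictly worse (loss $928.2).
$1367.6: inside the interval → strictly worse (loss $514.2).
$1508.1: inside the interval → strictly worse (loss $373.7).
Count: 6.

6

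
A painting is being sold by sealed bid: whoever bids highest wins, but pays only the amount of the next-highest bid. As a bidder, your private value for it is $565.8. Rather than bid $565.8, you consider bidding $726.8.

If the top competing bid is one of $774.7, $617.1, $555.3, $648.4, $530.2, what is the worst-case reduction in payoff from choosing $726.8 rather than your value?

$774.7: same outcome either way → loss $0.
$617.1: truthful gives $0, deviation gives −$51.3 → loss $51.3.
$555.3: same outcome either way → loss $0.
$648.4: truthful gives $0, deviation gives −$82.6 → loss $82.6.
$530.2: same outcome either way → loss $0.
Maximum loss: $82.6.

$82.6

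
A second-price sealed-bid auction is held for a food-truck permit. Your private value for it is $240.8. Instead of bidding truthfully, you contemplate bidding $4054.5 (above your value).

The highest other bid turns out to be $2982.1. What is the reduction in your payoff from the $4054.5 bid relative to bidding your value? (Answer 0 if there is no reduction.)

$2741.3

Bidding your value $240.8: you lose (since $240.8 < $2982.1). Payoff $0.
Bidding $4054.5: you win and pay $2982.1. Payoff $240.8 − $2982.1 = −$2741.3.
The competing bid $2982.1 lies between your value and your inflated bid, so overbidding wins an item priced above your value.
Loss from deviating = $0 − (−$2741.3) = $2741.3.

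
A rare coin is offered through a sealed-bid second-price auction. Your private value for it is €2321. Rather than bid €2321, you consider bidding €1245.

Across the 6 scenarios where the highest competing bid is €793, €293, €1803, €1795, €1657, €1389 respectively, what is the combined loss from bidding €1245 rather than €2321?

The deviation costs you only when the competing bid falls strictly between €1245 and €2321; elsewhere both bids give the same outcome.
€793: outcomes coincide → loss €0.
€293: outcomes coincide → loss €0.
€1803: truthful payoff €518, deviation payoff €0 → loss €518.
€1795: truthful payoff €526, deviation payoff €0 → loss €526.
€1657: truthful payoff €664, deviation payoff €0 → loss €664.
€1389: truthful payoff €932, deviation payoff €0 → loss €932.
Total loss = €518 + €526 + €664 + €932 = €2640.

€2640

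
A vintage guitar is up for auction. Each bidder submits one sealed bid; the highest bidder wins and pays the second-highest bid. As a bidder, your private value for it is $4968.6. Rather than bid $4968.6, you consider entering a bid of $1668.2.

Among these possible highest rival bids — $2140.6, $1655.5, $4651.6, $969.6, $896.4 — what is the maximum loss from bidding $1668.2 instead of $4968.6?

$2140.6: truthful gives $2828, deviation gives $0 → loss $2828.
$1655.5: same outcome either way → loss $0.
$4651.6: truthful gives $317, deviation gives $0 → loss $317.
$969.6: same outcome either way → loss $0.
$896.4: same outcome either way → loss $0.
Maximum loss: $2828.

$2828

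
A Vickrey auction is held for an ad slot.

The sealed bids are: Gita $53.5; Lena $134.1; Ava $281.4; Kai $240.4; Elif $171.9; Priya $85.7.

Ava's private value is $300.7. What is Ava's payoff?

Highest bid: Ava at $281.4, so Ava wins.
Second-highest bid: Kai at $240.4 — that is the price the winner pays.
Ava's payoff = value − price = $300.7 − $240.4 = $60.3.

$60.3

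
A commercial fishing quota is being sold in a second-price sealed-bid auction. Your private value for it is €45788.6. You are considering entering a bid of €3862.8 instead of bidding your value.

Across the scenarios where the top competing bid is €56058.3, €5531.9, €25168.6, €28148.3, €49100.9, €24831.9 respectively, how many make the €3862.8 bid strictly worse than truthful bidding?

4

The deviation hurts exactly when the highest competing bid lies strictly between €3862.8 and €45788.6 — underbidding then forfeits a profitable win.
€56058.3: above both → same outcome either way.
€5531.9: inside the interval → strictly worse (loss €40256.7).
€25168.6: inside the interval → strictly worse (loss €20620).
€28148.3: inside the interval → strictly worse (loss €17640.3).
€49100.9: above both → same outcome either way.
€24831.9: inside the interval → strictly worse (loss €20956.7).
Count: 4.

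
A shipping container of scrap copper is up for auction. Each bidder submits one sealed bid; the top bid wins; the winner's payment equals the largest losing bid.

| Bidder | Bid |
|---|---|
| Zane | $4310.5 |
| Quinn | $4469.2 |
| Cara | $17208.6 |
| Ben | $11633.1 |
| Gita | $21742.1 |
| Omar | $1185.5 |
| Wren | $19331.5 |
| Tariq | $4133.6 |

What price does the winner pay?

Highest bid: Gita at $21742.1, so Gita wins.
Second-highest bid: Wren at $19331.5 — that is the price the winner pays.

$19331.5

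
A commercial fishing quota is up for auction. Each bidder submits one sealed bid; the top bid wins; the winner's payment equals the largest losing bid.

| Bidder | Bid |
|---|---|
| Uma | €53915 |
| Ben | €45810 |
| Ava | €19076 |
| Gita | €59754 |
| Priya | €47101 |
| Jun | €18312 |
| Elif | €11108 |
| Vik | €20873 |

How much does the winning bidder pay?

€53915

Highest bid: Gita at €59754, so Gita wins.
Second-highest bid: Uma at €53915 — that is the price the winner pays.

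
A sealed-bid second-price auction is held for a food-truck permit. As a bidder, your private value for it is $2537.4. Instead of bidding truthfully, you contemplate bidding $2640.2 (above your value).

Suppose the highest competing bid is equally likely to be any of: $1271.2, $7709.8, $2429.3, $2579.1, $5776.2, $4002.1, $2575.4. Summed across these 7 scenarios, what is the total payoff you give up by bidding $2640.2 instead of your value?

$79.7

The deviation costs you only when the competing bid falls strictly between $2537.4 and $2640.2; elsewhere both bids give the same outcome.
$1271.2: outcomes coincide → loss $0.
$7709.8: outcomes coincide → loss $0.
$2429.3: outcomes coincide → loss $0.
$2579.1: truthful payoff $0, deviation payoff −$41.7 → loss $41.7.
$5776.2: outcomes coincide → loss $0.
$4002.1: outcomes coincide → loss $0.
$2575.4: truthful payoff $0, deviation payoff −$38 → loss $38.
Total loss = $41.7 + $38 = $79.7.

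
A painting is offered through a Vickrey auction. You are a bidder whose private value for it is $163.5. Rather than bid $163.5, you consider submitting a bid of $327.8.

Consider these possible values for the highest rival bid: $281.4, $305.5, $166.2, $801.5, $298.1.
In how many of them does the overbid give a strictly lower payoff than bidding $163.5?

4

The deviation hurts exactly when the highest competing bid lies strictly between $163.5 and $327.8 — overbidding then wins at a price above your value.
$281.4: inside the interval → strictly worse (loss $117.9).
$305.5: inside the interval → strictly worse (loss $142).
$166.2: inside the interval → strictly worse (loss $2.7).
$801.5: above both → same outcome either way.
$298.1: inside the interval → strictly worse (loss $134.6).
Count: 4.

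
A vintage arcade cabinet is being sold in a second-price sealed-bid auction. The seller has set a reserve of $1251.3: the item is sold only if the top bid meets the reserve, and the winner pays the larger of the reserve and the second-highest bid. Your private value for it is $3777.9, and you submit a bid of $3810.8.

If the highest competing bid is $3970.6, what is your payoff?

$0

Your bid $3810.8 is below the highest competing bid $3970.6, so you lose. Payoff $0.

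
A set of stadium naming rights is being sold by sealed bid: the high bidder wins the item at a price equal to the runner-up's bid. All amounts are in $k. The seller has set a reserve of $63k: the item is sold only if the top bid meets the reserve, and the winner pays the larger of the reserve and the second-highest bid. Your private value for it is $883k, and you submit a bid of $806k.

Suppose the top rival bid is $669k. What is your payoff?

Your bid $806k is the highest and exceeds the reserve.
Price = max(second-highest bid, reserve) = max($669k, $63k) = $669k.
Payoff = $883k − $669k = $214k.

$214k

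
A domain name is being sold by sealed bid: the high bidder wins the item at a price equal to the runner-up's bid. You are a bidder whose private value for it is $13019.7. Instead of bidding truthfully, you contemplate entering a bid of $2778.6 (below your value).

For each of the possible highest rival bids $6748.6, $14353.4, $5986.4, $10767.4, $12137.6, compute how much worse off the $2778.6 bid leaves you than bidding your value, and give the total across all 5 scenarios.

$16438.8

The deviation costs you only when the competing bid falls strictly between $2778.6 and $13019.7; elsewhere both bids give the same outcome.
$6748.6: truthful payoff $6271.1, deviation payoff $0 → loss $6271.1.
$14353.4: outcomes coincide → loss $0.
$5986.4: truthful payoff $7033.3, deviation payoff $0 → loss $7033.3.
$10767.4: truthful payoff $2252.3, deviation payoff $0 → loss $2252.3.
$12137.6: truthful payoff $882.1, deviation payoff $0 → loss $882.1.
Total loss = $6271.1 + $7033.3 + $2252.3 + $882.1 = $16438.8.
Because the price is fixed by the runner-up's bid, deviating from your value can only change a good outcome into a bad one — never the reverse.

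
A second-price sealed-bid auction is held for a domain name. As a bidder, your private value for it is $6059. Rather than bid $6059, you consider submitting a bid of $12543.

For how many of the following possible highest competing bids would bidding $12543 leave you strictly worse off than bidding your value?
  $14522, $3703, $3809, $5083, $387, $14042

0

The deviation hurts exactly when the highest competing bid lies strictly between $6059 and $12543 — overbidding then wins at a price above your value.
$14522: above both → same outcome either way.
$3703: below both → same outcome either way.
$3809: below both → same outcome either way.
$5083: below both → same outcome either way.
$387: below both → same outcome either way.
$14042: above both → same outcome either way.
Count: 0.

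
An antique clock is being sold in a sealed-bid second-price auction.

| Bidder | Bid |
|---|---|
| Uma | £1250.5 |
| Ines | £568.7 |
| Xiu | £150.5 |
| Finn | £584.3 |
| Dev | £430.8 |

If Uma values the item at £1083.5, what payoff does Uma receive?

£499.2

Highest bid: Uma at £1250.5, so Uma wins.
Second-highest bid: Finn at £584.3 — that is the price the winner pays.
Uma's payoff = value − price = £1083.5 − £584.3 = £499.2.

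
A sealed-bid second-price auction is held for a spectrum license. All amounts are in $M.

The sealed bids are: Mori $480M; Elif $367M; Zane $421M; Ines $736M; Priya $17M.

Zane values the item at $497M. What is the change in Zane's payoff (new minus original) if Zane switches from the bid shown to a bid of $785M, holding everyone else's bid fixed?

−$239M

The highest bid among the other bidders is $736M; Zane's bid doesn't change that.
Original bid $421M: Zane is not highest (top rival bid is $736M); payoff $0M.
Alternative bid $785M: Zane is highest, pays the top rival bid $736M; payoff $497M − $736M = −$239M.
Change in payoff = −$239M − ($0M) = −$239M.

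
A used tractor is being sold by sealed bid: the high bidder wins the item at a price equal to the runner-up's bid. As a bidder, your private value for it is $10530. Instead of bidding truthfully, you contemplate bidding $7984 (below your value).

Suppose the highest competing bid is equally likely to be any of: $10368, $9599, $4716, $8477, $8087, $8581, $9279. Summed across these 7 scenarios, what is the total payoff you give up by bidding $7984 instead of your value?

$8789

The deviation costs you only when the competing bid falls strictly between $7984 and $10530; elsewhere both bids give the same outcome.
$10368: truthful payoff $162, deviation payoff $0 → loss $162.
$9599: truthful payoff $931, deviation payoff $0 → loss $931.
$4716: outcomes coincide → loss $0.
$8477: truthful payoff $2053, deviation payoff $0 → loss $2053.
$8087: truthful payoff $2443, deviation payoff $0 → loss $2443.
$8581: truthful payoff $1949, deviation payoff $0 → loss $1949.
$9279: truthful payoff $1251, deviation payoff $0 → loss $1251.
Total loss = $162 + $931 + $2053 + $2443 + $1949 + $1251 = $8789.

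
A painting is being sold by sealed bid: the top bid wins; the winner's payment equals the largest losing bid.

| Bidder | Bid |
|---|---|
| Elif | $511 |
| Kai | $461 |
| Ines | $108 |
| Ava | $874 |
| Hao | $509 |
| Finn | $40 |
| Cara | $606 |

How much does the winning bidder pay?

$606

Highest bid: Ava at $874, so Ava wins.
Second-highest bid: Cara at $606 — that is the price the winner pays.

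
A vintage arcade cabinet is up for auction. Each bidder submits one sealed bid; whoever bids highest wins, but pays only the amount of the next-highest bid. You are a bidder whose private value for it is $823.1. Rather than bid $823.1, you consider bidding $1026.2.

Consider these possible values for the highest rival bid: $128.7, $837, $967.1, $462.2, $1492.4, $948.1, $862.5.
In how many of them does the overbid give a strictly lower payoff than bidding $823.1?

4

The deviation hurts exactly when the highest competing bid lies strictly between $823.1 and $1026.2 — overbidding then wins at a price above your value.
$128.7: below both → same outcome either way.
$837: inside the interval → strictly worse (loss $13.9).
$967.1: inside the interval → strictly worse (loss $144).
$462.2: below both → same outcome either way.
$1492.4: above both → same outcome either way.
$948.1: inside the interval → strictly worse (loss $125).
$862.5: inside the interval → strictly worse (loss $39.4).
Count: 4.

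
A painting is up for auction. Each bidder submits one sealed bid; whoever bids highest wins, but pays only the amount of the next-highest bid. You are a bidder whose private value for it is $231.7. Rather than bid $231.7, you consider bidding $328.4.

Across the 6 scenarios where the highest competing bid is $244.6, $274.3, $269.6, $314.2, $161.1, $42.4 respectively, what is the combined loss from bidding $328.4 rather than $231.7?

The deviation costs you only when the competing bid falls strictly between $231.7 and $328.4; elsewhere both bids give the same outcome.
$244.6: truthful payoff $0, deviation payoff −$12.9 → loss $12.9.
$274.3: truthful payoff $0, deviation payoff −$42.6 → loss $42.6.
$269.6: truthful payoff $0, deviation payoff −$37.9 → loss $37.9.
$314.2: truthful payoff $0, deviation payoff −$82.5 → loss $82.5.
$161.1: outcomes coincide → loss $0.
$42.4: outcomes coincide → loss $0.
Total loss = $12.9 + $42.6 + $37.9 + $82.5 = $175.9.
Because the price is fixed by the runner-up's bid, deviating from your value can only change a good outcome into a bad one — never the reverse.

$175.9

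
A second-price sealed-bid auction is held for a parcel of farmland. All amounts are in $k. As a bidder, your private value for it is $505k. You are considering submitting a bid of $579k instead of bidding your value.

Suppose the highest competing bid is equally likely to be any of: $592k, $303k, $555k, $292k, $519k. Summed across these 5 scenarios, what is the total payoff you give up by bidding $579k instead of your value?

$64k

The deviation costs you only when the competing bid falls strictly between $505k and $579k; elsewhere both bids give the same outcome.
$592k: outcomes coincide → loss $0k.
$303k: outcomes coincide → loss $0k.
$555k: truthful payoff $0k, deviation payoff −$50k → loss $50k.
$292k: outcomes coincide → loss $0k.
$519k: truthful payoff $0k, deviation payoff −$14k → loss $14k.
Total loss = $50k + $14k = $64k.
In a second-price auction your bid sets only whether you win, not what you pay, so bidding your true value is weakly dominant.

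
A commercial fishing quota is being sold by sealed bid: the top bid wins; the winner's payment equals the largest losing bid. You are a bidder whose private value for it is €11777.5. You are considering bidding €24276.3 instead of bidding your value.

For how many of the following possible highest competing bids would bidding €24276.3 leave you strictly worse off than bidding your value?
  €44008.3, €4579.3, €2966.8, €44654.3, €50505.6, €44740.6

0

The deviation hurts exactly when the highest competing bid lies strictly between €11777.5 and €24276.3 — overbidding then wins at a price above your value.
€44008.3: above both → same outcome either way.
€4579.3: below both → same outcome either way.
€2966.8: below both → same outcome either way.
€44654.3: above both → same outcome either way.
€50505.6: above both → same outcome either way.
€44740.6: above both → same outcome either way.
Count: 0.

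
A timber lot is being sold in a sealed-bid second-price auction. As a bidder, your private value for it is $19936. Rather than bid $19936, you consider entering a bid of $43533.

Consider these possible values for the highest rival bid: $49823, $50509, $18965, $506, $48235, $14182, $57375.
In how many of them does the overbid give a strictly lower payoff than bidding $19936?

The deviation hurts exactly when the highest competing bid lies strictly between $19936 and $43533 — overbidding then wins at a price above your value.
$49823: above both → same outcome either way.
$50509: above both → same outcome either way.
$18965: below both → same outcome either way.
$506: below both → same outcome either way.
$48235: above both → same outcome either way.
$14182: below both → same outcome either way.
$57375: above both → same outcome either way.
Count: 0.

0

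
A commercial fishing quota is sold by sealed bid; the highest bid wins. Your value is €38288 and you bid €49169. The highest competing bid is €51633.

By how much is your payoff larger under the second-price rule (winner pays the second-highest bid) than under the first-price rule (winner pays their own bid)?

€0

Your bid €49169 is below €51633, so you lose under either rule.
Payoff is €0 in both cases; difference = €0.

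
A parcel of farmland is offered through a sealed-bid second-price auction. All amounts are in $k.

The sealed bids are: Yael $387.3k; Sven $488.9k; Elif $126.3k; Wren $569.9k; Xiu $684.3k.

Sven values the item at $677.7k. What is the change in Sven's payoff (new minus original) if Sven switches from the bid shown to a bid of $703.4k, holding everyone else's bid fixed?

The highest bid among the other bidders is $684.3k; Sven's bid doesn't change that.
Original bid $488.9k: Sven is not highest (top rival bid is $684.3k); payoff $0k.
Alternative bid $703.4k: Sven is highest, pays the top rival bid $684.3k; payoff $677.7k − $684.3k = −$6.6k.
Change in payoff = −$6.6k − ($0k) = −$6.6k.

−$6.6k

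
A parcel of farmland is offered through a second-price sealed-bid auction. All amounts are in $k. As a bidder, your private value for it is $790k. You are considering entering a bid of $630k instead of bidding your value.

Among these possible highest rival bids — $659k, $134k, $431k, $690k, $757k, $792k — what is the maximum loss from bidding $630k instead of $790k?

$659k: truthful gives $131k, deviation gives $0k → loss $131k.
$134k: same outcome either way → loss $0k.
$431k: same outcome either way → loss $0k.
$690k: truthful gives $100k, deviation gives $0k → loss $100k.
$757k: truthful gives $33k, deviation gives $0k → loss $33k.
$792k: same outcome either way → loss $0k.
Maximum loss: $131k.

$131k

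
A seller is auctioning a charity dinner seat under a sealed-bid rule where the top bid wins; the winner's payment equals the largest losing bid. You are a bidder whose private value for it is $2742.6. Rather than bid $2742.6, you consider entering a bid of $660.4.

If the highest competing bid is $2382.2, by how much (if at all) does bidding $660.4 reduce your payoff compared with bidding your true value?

$360.4

Bidding your value $2742.6: you win (since $2742.6 > $2382.2) and pay $2382.2. Payoff $360.4.
Bidding $660.4: you lose. Payoff $0.
The competing bid $2382.2 lies between your shaded bid and your value, so underbidding forfeits an item you could have won at a profitable price.
Loss from deviating = $360.4 − ($0) = $360.4.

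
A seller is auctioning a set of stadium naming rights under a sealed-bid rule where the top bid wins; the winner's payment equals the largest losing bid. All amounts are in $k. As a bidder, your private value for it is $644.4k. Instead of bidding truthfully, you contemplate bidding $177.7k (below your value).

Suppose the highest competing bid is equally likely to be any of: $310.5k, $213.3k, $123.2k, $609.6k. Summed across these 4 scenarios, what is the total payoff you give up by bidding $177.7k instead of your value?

$799.8k

The deviation costs you only when the competing bid falls strictly between $177.7k and $644.4k; elsewhere both bids give the same outcome.
$310.5k: truthful payoff $333.9k, deviation payoff $0k → loss $333.9k.
$213.3k: truthful payoff $431.1k, deviation payoff $0k → loss $431.1k.
$123.2k: outcomes coincide → loss $0k.
$609.6k: truthful payoff $34.8k, deviation payoff $0k → loss $34.8k.
Total loss = $333.9k + $431.1k + $34.8k = $799.8k.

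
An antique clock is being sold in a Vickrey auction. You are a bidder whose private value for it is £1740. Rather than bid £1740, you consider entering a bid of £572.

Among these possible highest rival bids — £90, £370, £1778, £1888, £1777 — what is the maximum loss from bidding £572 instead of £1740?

£90: same outcome either way → loss £0.
£370: same outcome either way → loss £0.
£1778: same outcome either way → loss £0.
£1888: same outcome either way → loss £0.
£1777: same outcome either way → loss £0.
Maximum loss: £0.

£0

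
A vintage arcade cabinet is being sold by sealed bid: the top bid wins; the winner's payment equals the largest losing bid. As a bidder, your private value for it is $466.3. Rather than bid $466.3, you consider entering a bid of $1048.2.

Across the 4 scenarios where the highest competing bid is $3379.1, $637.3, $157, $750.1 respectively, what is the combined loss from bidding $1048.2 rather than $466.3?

The deviation costs you only when the competing bid falls strictly between $466.3 and $1048.2; elsewhere both bids give the same outcome.
$3379.1: outcomes coincide → loss $0.
$637.3: truthful payoff $0, deviation payoff −$171 → loss $171.
$157: outcomes coincide → loss $0.
$750.1: truthful payoff $0, deviation payoff −$283.8 → loss $283.8.
Total loss = $171 + $283.8 = $454.8.
Because the price is fixed by the runner-up's bid, deviating from your value can only change a good outcome into a bad one — never the reverse.

$454.8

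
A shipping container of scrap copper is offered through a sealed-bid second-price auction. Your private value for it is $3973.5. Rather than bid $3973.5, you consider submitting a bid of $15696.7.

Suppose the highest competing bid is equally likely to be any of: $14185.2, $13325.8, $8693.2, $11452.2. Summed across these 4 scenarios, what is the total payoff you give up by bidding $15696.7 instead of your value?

The deviation costs you only when the competing bid falls strictly between $3973.5 and $15696.7; elsewhere both bids give the same outcome.
$14185.2: truthful payoff $0, deviation payoff −$10211.7 → loss $10211.7.
$13325.8: truthful payoff $0, deviation payoff −$9352.3 → loss $9352.3.
$8693.2: truthful payoff $0, deviation payoff −$4719.7 → loss $4719.7.
$11452.2: truthful payoff $0, deviation payoff −$7478.7 → loss $7478.7.
Total loss = $10211.7 + $9352.3 + $4719.7 + $7478.7 = $31762.4.

$31762.4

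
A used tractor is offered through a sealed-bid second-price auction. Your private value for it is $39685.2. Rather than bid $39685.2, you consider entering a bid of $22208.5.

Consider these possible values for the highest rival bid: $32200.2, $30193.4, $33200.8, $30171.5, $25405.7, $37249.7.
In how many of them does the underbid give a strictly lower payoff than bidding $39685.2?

The deviation hurts exactly when the highest competing bid lies strictly between $22208.5 and $39685.2 — underbidding then forfeits a profitable win.
$32200.2: inside the interval → strictly worse (loss $7485).
$30193.4: inside the interval → strictly worse (loss $9491.8).
$33200.8: inside the interval → strictly worse (loss $6484.4).
$30171.5: inside the interval → strictly worse (loss $9513.7).
$25405.7: inside the interval → strictly worse (loss $14279.5).
$37249.7: inside the interval → strictly worse (loss $2435.5).
Count: 6.

6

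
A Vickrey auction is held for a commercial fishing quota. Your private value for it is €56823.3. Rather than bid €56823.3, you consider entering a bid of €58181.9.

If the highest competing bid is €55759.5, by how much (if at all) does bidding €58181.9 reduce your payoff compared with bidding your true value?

Bidding your value €56823.3: you win (since €56823.3 > €55759.5) and pay €55759.5. Payoff €1063.8.
Bidding €58181.9: you win and pay €55759.5. Payoff €56823.3 − €55759.5 = €1063.8.
Difference = €1063.8 − €1063.8 = €0; both bids lead to the same outcome because the competing bid is below both your value and your alternative bid.
Because the price is fixed by the runner-up's bid, deviating from your value can only change a good outcome into a bad one — never the reverse.

€0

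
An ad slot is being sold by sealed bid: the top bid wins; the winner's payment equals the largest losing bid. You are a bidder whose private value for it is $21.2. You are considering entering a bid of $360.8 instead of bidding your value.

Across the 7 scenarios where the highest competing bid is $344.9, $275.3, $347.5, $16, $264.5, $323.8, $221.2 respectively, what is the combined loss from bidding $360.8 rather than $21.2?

$1650

The deviation costs you only when the competing bid falls strictly between $21.2 and $360.8; elsewhere both bids give the same outcome.
$344.9: truthful payoff $0, deviation payoff −$323.7 → loss $323.7.
$275.3: truthful payoff $0, deviation payoff −$254.1 → loss $254.1.
$347.5: truthful payoff $0, deviation payoff −$326.3 → loss $326.3.
$16: outcomes coincide → loss $0.
$264.5: truthful payoff $0, deviation payoff −$243.3 → loss $243.3.
$323.8: truthful payoff $0, deviation payoff −$302.6 → loss $302.6.
$221.2: truthful payoff $0, deviation payoff −$200 → loss $200.
Total loss = $323.7 + $254.1 + $326.3 + $243.3 + $302.6 + $200 = $1650.
In a second-price auction your bid sets only whether you win, not what you pay, so bidding your true value is weakly dominant.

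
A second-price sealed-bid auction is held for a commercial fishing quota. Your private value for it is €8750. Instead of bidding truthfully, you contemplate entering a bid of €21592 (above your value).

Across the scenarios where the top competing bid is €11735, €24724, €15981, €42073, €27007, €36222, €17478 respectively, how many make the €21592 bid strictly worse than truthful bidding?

3

The deviation hurts exactly when the highest competing bid lies strictly between €8750 and €21592 — overbidding then wins at a price above your value.
€11735: inside the interval → strictly worse (loss €2985).
€24724: above both → same outcome either way.
€15981: inside the interval → strictly worse (loss €7231).
€42073: above both → same outcome either way.
€27007: above both → same outcome either way.
€36222: above both → same outcome either way.
€17478: inside the interval → strictly worse (loss €8728).
Count: 3.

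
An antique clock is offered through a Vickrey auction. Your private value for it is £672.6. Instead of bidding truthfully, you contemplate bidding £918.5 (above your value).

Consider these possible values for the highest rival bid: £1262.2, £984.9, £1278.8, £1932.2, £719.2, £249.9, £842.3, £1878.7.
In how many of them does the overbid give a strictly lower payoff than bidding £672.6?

2

The deviation hurts exactly when the highest competing bid lies strictly between £672.6 and £918.5 — overbidding then wins at a price above your value.
£1262.2: above both → same outcome either way.
£984.9: above both → same outcome either way.
£1278.8: above both → same outcome either way.
£1932.2: above both → same outcome either way.
£719.2: inside the interval → strictly worse (loss £46.6).
£249.9: below both → same outcome either way.
£842.3: inside the interval → strictly worse (loss £169.7).
£1878.7: above both → same outcome either way.
Count: 2.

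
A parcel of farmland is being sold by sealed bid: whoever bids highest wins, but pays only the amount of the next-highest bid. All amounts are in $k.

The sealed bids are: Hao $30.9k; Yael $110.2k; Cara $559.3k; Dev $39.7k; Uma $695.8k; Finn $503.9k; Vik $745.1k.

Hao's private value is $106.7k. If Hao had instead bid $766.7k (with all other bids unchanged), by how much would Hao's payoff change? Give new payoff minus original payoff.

−$638.4k

The highest bid among the other bidders is $745.1k; Hao's bid doesn't change that.
Original bid $30.9k: Hao is not highest (top rival bid is $745.1k); payoff $0k.
Alternative bid $766.7k: Hao is highest, pays the top rival bid $745.1k; payoff $106.7k − $745.1k = −$638.4k.
Change in payoff = −$638.4k − ($0k) = −$638.4k.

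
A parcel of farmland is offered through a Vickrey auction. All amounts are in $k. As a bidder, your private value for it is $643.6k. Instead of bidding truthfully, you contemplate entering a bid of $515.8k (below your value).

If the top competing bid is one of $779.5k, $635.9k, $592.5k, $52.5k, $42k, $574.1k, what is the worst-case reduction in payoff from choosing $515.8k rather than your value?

$69.5k

$779.5k: same outcome either way → loss $0k.
$635.9k: truthful gives $7.7k, deviation gives $0k → loss $7.7k.
$592.5k: truthful gives $51.1k, deviation gives $0k → loss $51.1k.
$52.5k: same outcome either way → loss $0k.
$42k: same outcome either way → loss $0k.
$574.1k: truthful gives $69.5k, deviation gives $0k → loss $69.5k.
Maximum loss: $69.5k.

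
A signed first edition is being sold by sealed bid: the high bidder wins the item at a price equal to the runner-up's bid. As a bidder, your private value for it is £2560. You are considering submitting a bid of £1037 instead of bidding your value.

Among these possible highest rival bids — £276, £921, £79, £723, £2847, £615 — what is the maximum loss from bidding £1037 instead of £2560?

£0

£276: same outcome either way → loss £0.
£921: same outcome either way → loss £0.
£79: same outcome either way → loss £0.
£723: same outcome either way → loss £0.
£2847: same outcome either way → loss £0.
£615: same outcome either way → loss £0.
Maximum loss: £0.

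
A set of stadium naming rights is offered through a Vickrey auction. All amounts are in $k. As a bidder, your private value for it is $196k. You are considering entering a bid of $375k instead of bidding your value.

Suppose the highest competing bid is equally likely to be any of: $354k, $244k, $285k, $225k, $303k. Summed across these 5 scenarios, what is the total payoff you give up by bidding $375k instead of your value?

$431k

The deviation costs you only when the competing bid falls strictly between $196k and $375k; elsewhere both bids give the same outcome.
$354k: truthful payoff $0k, deviation payoff −$158k → loss $158k.
$244k: truthful payoff $0k, deviation payoff −$48k → loss $48k.
$285k: truthful payoff $0k, deviation payoff −$89k → loss $89k.
$225k: truthful payoff $0k, deviation payoff −$29k → loss $29k.
$303k: truthful payoff $0k, deviation payoff −$107k → loss $107k.
Total loss = $158k + $48k + $89k + $29k + $107k = $431k.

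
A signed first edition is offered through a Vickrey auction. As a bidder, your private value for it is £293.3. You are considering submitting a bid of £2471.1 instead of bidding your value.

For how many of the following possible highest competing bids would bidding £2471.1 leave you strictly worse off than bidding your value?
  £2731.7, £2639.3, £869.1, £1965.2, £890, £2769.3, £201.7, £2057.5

4

The deviation hurts exactly when the highest competing bid lies strictly between £293.3 and £2471.1 — overbidding then wins at a price above your value.
£2731.7: above both → same outcome either way.
£2639.3: above both → same outcome either way.
£869.1: inside the interval → strictly worse (loss £575.8).
£1965.2: inside the interval → strictly worse (loss £1671.9).
£890: inside the interval → strictly worse (loss £596.7).
£2769.3: above both → same outcome either way.
£201.7: below both → same outcome either way.
£2057.5: inside the interval → strictly worse (loss £1764.2).
Count: 4.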